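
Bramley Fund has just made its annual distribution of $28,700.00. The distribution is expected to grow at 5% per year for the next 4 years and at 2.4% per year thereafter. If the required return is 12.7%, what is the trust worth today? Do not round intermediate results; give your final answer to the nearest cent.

D_1 = 30135.00000
D_2 = 31641.75000
D_3 = 33223.83750
D_4 = 34885.02937
Terminal value at year 4: TV = D_4×(1+g_2)/(r−g_2) = 35722.27008/0.103 = 346818.15612
P_0 = D_1/(1+r)^1 + D_2/(1+r)^2 + D_3/(1+r)^3 + D_4/(1+r)^4 + TV/(1+r)^4
    = 26739.13043 + 24912.23332 + 23210.15527 + 21624.36827 + 214984.01071 = 311469.89801

$311469.90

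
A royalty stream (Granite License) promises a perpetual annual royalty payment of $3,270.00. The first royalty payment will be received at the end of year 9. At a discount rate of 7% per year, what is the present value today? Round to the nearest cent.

Value at end of year 8: C / r = $3,270.00 / 0.07 = $46,714.2857
Discount to today: PV = $46,714.2857 / (1 + 0.07)^8 = $46,714.2857 / 1.718186 = $27,188.14

$27188.14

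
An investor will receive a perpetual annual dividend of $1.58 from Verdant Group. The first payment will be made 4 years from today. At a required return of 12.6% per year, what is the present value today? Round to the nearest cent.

$8.78

Value at end of year 3: C / r = $1.58 / 0.126 = $12.5397
Discount to today: PV = $12.5397 / (1 + 0.126)^3 = $12.5397 / 1.427628 = $8.78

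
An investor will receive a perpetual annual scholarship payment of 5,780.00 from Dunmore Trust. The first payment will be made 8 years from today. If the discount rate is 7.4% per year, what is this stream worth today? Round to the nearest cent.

47387.76

Value at end of year 7: C / r = 5,780.00 / 0.074 = 78,108.1081
Discount to today: PV = 78,108.1081 / (1 + 0.074)^7 = 78,108.1081 / 1.648276 = 47,387.76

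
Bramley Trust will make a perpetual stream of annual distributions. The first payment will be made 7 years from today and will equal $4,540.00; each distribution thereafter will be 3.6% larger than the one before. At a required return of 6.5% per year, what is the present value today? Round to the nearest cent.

Value at end of year 6: C₁ / (r − g) = $4,540.00 / (0.065 − 0.036) = $156,551.7241
Discount to today: PV = $156,551.7241 / (1 + 0.065)^6 = $156,551.7241 / 1.459142 = $107,290.24

$107290.24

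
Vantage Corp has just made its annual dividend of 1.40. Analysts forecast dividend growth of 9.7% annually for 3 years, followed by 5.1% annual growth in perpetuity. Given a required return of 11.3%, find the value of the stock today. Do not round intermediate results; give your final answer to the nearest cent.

26.80

D_1 = 1.53580
D_2 = 1.68477
D_3 = 1.84820
Terminal value at year 3: TV = D_3×(1+g_2)/(r−g_2) = 1.94245/0.062 = 31.32990
P_0 = D_1/(1+r)^1 + D_2/(1+r)^2 + D_3/(1+r)^3 + TV/(1+r)^3
    = 1.37987 + 1.36004 + 1.34049 + 22.72341 = 26.80381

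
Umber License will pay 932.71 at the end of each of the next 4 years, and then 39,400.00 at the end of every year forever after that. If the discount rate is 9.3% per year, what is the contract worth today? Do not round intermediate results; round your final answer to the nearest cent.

PV of 4-year annuity: 932.71 × [1 − (1+0.093)^−4] / 0.093 = 3001.92809
Perpetuity value at year 4: 39,400.00 / 0.093 = 423655.91398
PV of perpetuity: 423655.91398 / (1+0.093)^4 = 296846.97352
Total PV = 3001.92809 + 296846.97352 = 299848.90162

299848.90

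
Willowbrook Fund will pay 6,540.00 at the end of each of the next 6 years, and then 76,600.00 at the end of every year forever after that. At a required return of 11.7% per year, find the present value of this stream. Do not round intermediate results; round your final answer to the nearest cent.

364191.55

PV of 6-year annuity: 6,540.00 × [1 − (1+0.117)^−6] / 0.117 = 27118.62484
Perpetuity value at year 6: 76,600.00 / 0.117 = 654700.85470
PV of perpetuity: 654700.85470 / (1+0.117)^6 = 337072.92460
Total PV = 27118.62484 + 337072.92460 = 364191.54944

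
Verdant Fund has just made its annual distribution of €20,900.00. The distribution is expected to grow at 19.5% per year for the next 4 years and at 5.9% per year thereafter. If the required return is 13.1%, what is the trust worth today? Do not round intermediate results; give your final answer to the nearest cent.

D_1 = 24975.50000
D_2 = 29845.72250
D_3 = 35665.63839
D_4 = 42620.43787
Terminal value at year 4: TV = D_4×(1+g_2)/(r−g_2) = 45135.04371/0.072 = 626875.60705
P_0 = D_1/(1+r)^1 + D_2/(1+r)^2 + D_3/(1+r)^3 + D_4/(1+r)^4 + TV/(1+r)^4
    = 22082.67020 + 23332.26427 + 24652.56924 + 26047.58642 + 383116.58355 = 479231.67368

€479231.67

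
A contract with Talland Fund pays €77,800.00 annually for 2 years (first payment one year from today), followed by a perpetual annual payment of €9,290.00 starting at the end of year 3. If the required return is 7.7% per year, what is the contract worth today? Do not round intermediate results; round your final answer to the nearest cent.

PV of 2-year annuity: €77,800.00 × [1 − (1+0.077)^−2] / 0.077 = 139310.76816
Perpetuity value at year 2: €9,290.00 / 0.077 = 120649.35065
PV of perpetuity: 120649.35065 / (1+0.077)^2 = 104014.42730
Total PV = 139310.76816 + 104014.42730 = 243325.19546

€243325.20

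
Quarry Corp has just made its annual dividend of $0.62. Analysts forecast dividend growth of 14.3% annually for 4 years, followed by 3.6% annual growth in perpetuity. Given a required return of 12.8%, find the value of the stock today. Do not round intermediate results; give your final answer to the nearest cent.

D_1 = 0.70866
D_2 = 0.81000
D_3 = 0.92583
D_4 = 1.05822
Terminal value at year 4: TV = D_4×(1+g_2)/(r−g_2) = 1.09632/0.092 = 11.91650
P_0 = D_1/(1+r)^1 + D_2/(1+r)^2 + D_3/(1+r)^3 + D_4/(1+r)^4 + TV/(1+r)^4
    = 0.62824 + 0.63660 + 0.64506 + 0.65364 + 7.36058 = 9.92413

$9.92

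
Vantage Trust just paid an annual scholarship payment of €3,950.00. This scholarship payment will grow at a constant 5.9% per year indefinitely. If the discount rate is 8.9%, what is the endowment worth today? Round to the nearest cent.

€139435.00

D₁ = D₀ × (1 + g) = €3,950.00 × 1.059 = €4,183.0500
Growing perpetuity: P = D₁ / (r − g) = €4,183.0500 / (0.089 − 0.059) = €139,435.00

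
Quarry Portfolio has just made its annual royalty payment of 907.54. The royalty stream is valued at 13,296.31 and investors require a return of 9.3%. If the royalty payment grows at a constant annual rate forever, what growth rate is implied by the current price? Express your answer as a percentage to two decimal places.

2.32%

P = D₀(1+g)/(r−g) ⇒ P(r−g) = D₀(1+g) ⇒ g(P+D₀) = P·r − D₀
g = (P·r − D₀)/(P + D₀) = (13,296.31×0.093 − 907.54) / (13,296.31 + 907.54) = 0.023164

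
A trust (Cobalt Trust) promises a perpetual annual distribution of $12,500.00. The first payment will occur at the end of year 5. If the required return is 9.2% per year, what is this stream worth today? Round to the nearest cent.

$95550.21

Value at end of year 4: C / r = $12,500.00 / 0.092 = $135,869.5652
Discount to today: PV = $135,869.5652 / (1 + 0.092)^4 = $135,869.5652 / 1.421970 = $95,550.21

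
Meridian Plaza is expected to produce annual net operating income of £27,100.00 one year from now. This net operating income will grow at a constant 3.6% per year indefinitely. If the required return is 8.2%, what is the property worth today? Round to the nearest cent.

£589130.43

Growing perpetuity: P = D₁ / (r − g) = £27,100.0000 / (0.082 − 0.036) = £589,130.43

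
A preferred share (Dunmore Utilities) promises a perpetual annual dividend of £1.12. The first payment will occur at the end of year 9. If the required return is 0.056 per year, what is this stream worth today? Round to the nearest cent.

Value at end of year 8: C / r = £1.12 / 0.056 = £20.0000
Discount to today: PV = £20.0000 / (1 + 0.056)^8 = £20.0000 / 1.546363 = £12.93

£12.93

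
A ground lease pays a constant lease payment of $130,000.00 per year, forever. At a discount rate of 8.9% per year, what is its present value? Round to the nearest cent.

Level perpetuity: PV = C / r = $130,000.00 / 0.089 = $1,460,674.16

$1460674.16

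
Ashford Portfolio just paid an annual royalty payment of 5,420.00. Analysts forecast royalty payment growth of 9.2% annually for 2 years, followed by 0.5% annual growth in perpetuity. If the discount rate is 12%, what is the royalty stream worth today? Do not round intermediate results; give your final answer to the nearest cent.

D_1 = 5918.64000
D_2 = 6463.15488
Terminal value at year 2: TV = D_2×(1+g_2)/(r−g_2) = 6495.47065/0.115 = 56482.35352
P_0 = D_1/(1+r)^1 + D_2/(1+r)^2 + TV/(1+r)^2
    = 5284.50000 + 5152.38750 + 45027.38641 = 55464.27391

55464.27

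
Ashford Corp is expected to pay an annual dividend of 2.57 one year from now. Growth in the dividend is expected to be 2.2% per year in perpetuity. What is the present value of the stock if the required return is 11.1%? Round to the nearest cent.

Growing perpetuity: P = D₁ / (r − g) = 2.5700 / (0.111 − 0.022) = 28.88

28.88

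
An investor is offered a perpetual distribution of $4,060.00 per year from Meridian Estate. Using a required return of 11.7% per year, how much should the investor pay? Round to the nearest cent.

Level perpetuity: PV = C / r = $4,060.00 / 0.117 = $34,700.85

$34700.85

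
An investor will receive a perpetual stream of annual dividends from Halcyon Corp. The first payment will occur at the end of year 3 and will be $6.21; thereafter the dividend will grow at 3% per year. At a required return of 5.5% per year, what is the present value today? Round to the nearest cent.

Value at end of year 2: C₁ / (r − g) = $6.21 / (0.055 − 0.03) = $248.4000
Discount to today: PV = $248.4000 / (1 + 0.055)^2 = $248.4000 / 1.113025 = $223.18

$223.18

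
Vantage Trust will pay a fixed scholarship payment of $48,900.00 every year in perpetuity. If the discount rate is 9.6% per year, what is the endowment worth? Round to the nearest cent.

Level perpetuity: PV = C / r = $48,900.00 / 0.096 = $509,375.00

$509375.00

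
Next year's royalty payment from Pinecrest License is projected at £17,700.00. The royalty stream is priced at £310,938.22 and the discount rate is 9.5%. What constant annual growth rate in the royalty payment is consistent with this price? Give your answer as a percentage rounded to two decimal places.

P = D₁/(r−g) ⇒ g = r − D₁/P = 0.095 − £17,700.00/£310,938.22 = 0.038076

3.81%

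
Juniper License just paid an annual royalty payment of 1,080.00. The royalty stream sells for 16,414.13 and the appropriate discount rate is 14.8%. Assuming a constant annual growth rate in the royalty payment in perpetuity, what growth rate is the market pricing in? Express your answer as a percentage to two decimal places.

7.71%

P = D₀(1+g)/(r−g) ⇒ P(r−g) = D₀(1+g) ⇒ g(P+D₀) = P·r − D₀
g = (P·r − D₀)/(P + D₀) = (16,414.13×0.148 − 1,080.00) / (16,414.13 + 1,080.00) = 0.077128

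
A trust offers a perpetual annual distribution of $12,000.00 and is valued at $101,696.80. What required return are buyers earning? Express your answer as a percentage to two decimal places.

P = C/r ⇒ r = C/P = $12,000.00/$101,696.80 = 0.117998

11.80%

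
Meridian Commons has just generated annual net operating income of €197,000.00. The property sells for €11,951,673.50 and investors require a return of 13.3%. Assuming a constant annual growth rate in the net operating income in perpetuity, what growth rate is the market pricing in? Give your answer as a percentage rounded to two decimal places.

11.46%

P = D₀(1+g)/(r−g) ⇒ P(r−g) = D₀(1+g) ⇒ g(P+D₀) = P·r − D₀
g = (P·r − D₀)/(P + D₀) = (€11,951,673.50×0.133 − €197,000.00) / (€11,951,673.50 + €197,000.00) = 0.114628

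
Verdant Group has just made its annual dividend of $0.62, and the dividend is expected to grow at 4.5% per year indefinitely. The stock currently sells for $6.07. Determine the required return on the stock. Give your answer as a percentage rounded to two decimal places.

15.17%

D₁ = $0.62 × 1.045 = $0.6479
P = D₁/(r − g) ⇒ r = D₁/P + g = $0.6479/$6.07 + 0.045 = 0.106738 + 0.045 = 0.151738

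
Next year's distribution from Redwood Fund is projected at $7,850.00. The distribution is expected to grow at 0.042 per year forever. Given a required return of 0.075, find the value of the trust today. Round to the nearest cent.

Growing perpetuity: P = D₁ / (r − g) = $7,850.0000 / (0.075 − 0.042) = $237,878.79

$237878.79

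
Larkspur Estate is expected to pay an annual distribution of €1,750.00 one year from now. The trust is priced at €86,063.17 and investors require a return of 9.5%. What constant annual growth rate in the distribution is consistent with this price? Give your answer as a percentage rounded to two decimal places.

P = D₁/(r−g) ⇒ g = r − D₁/P = 0.095 − €1,750.00/€86,063.17 = 0.074666

7.47%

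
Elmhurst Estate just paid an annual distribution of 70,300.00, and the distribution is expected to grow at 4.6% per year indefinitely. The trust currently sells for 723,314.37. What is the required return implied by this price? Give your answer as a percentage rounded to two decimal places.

14.77%

D₁ = 70,300.00 × 1.046 = 73,533.8000
P = D₁/(r − g) ⇒ r = D₁/P + g = 73,533.8000/723,314.37 + 0.046 = 0.101662 + 0.046 = 0.147662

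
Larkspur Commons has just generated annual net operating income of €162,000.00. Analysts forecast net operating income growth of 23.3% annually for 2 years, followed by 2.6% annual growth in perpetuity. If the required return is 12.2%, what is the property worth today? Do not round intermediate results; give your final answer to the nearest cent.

D_1 = 199746.00000
D_2 = 246286.81800
Terminal value at year 2: TV = D_2×(1+g_2)/(r−g_2) = 252690.27527/0.096 = 2632190.36737
P_0 = D_1/(1+r)^1 + D_2/(1+r)^2 + TV/(1+r)^2
    = 178026.73797 + 195639.00884 + 2090891.90694 = 2464557.65374

€2464557.65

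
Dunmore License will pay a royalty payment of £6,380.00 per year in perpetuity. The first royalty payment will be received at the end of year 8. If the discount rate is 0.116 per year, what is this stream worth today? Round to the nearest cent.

Value at end of year 7: C / r = £6,380.00 / 0.116 = £55,000.0000
Discount to today: PV = £55,000.0000 / (1 + 0.116)^7 = £55,000.0000 / 2.156003 = £25,510.17

£25510.17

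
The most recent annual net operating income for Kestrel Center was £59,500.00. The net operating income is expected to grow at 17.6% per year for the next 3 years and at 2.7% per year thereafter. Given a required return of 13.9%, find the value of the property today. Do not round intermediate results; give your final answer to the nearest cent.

£790860.12

D_1 = 69972.00000
D_2 = 82287.07200
D_3 = 96769.59667
Terminal value at year 3: TV = D_3×(1+g_2)/(r−g_2) = 99382.37578/0.112 = 887342.64091
P_0 = D_1/(1+r)^1 + D_2/(1+r)^2 + D_3/(1+r)^3 + TV/(1+r)^3
    = 61432.83582 + 63428.45911 + 65488.90949 + 600509.91115 = 790860.11558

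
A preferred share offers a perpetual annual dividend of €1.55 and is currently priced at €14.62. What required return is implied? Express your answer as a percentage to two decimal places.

10.60%

P = C/r ⇒ r = C/P = €1.55/€14.62 = 0.106019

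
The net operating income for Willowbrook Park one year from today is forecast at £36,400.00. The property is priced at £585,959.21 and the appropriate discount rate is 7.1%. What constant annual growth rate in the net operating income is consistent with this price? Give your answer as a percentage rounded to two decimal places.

0.89%

P = D₁/(r−g) ⇒ g = r − D₁/P = 0.071 − £36,400.00/£585,959.21 = 0.008880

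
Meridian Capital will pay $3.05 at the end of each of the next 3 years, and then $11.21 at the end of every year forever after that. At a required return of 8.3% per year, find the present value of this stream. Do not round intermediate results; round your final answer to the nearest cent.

PV of 3-year annuity: $3.05 × [1 − (1+0.083)^−3] / 0.083 = 7.81779
Perpetuity value at year 3: $11.21 / 0.083 = 135.06024
PV of perpetuity: 135.06024 / (1+0.083)^3 = 106.32665
Total PV = 7.81779 + 106.32665 = 114.14445

$114.14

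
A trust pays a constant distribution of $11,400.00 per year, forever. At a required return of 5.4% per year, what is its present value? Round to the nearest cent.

Level perpetuity: PV = C / r = $11,400.00 / 0.054 = $211,111.11

$211111.11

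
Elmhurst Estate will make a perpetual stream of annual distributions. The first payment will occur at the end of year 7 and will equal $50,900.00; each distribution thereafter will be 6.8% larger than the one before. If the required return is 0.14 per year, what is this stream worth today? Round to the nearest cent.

Value at end of year 6: C₁ / (r − g) = $50,900.00 / (0.14 − 0.068) = $706,944.4444
Discount to today: PV = $706,944.4444 / (1 + 0.14)^6 = $706,944.4444 / 2.194973 = $322,074.38

$322074.38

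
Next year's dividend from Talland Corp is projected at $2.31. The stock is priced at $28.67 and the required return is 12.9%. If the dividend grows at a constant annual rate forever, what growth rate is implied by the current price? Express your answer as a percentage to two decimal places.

4.84%

P = D₁/(r−g) ⇒ g = r − D₁/P = 0.129 − $2.31/$28.67 = 0.048428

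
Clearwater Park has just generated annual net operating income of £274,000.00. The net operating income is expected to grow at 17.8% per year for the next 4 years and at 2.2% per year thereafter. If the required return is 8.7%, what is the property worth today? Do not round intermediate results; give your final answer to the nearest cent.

£7287656.43

D_1 = 322772.00000
D_2 = 380225.41600
D_3 = 447905.54005
D_4 = 527632.72618
Terminal value at year 4: TV = D_4×(1+g_2)/(r−g_2) = 539240.64615/0.065 = 8296009.94081
P_0 = D_1/(1+r)^1 + D_2/(1+r)^2 + D_3/(1+r)^3 + D_4/(1+r)^4 + TV/(1+r)^4
    = 296938.36247 + 321797.04782 + 348736.81908 + 377931.89777 + 5942252.30027 = 7287656.42740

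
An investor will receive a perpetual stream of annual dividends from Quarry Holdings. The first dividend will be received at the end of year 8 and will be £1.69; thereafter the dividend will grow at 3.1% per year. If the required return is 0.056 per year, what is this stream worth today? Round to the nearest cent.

Value at end of year 7: C₁ / (r − g) = £1.69 / (0.056 − 0.031) = £67.6000
Discount to today: PV = £67.6000 / (1 + 0.056)^7 = £67.6000 / 1.464359 = £46.16

£46.16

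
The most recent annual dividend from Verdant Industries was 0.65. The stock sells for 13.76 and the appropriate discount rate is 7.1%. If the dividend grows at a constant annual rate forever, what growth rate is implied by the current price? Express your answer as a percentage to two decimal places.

2.27%

P = D₀(1+g)/(r−g) ⇒ P(r−g) = D₀(1+g) ⇒ g(P+D₀) = P·r − D₀
g = (P·r − D₀)/(P + D₀) = (13.76×0.071 − 0.65) / (13.76 + 0.65) = 0.022690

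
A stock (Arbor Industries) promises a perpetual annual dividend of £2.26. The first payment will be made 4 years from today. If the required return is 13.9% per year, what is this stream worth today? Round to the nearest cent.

Value at end of year 3: C / r = £2.26 / 0.139 = £16.2590
Discount to today: PV = £16.2590 / (1 + 0.139)^3 = £16.2590 / 1.477649 = £11.00

£11.00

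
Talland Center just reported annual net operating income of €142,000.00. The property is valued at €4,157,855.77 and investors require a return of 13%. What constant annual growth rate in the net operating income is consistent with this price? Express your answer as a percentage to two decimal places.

P = D₀(1+g)/(r−g) ⇒ P(r−g) = D₀(1+g) ⇒ g(P+D₀) = P·r − D₀
g = (P·r − D₀)/(P + D₀) = (€4,157,855.77×0.13 − €142,000.00) / (€4,157,855.77 + €142,000.00) = 0.092682

9.27%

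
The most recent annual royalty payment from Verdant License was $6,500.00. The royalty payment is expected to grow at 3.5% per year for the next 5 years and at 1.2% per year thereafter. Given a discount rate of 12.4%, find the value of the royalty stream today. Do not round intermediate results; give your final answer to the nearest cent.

D_1 = 6727.50000
D_2 = 6962.96250
D_3 = 7206.66619
D_4 = 7458.89950
D_5 = 7719.96099
Terminal value at year 5: TV = D_5×(1+g_2)/(r−g_2) = 7812.60052/0.112 = 69755.36177
P_0 = D_1/(1+r)^1 + D_2/(1+r)^2 + D_3/(1+r)^3 + D_4/(1+r)^4 + D_5/(1+r)^5 + TV/(1+r)^5
    = 5985.32028 + 5511.39368 + 5074.99329 + 4673.14774 + 4303.12091 + 38881.77111 = 64429.74701

$64429.75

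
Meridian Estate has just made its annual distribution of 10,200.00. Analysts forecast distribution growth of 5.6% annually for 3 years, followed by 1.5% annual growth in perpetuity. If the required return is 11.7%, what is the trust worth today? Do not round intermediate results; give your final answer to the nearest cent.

113140.52

D_1 = 10771.20000
D_2 = 11374.38720
D_3 = 12011.35288
Terminal value at year 3: TV = D_3×(1+g_2)/(r−g_2) = 12191.52318/0.102 = 119524.73702
P_0 = D_1/(1+r)^1 + D_2/(1+r)^2 + D_3/(1+r)^3 + TV/(1+r)^3
    = 9642.97225 + 9116.36409 + 8618.51431 + 85762.66690 = 113140.51755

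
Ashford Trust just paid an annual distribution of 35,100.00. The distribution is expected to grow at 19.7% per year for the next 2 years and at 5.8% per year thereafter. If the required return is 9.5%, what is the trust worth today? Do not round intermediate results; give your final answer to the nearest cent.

1279677.65

D_1 = 42014.70000
D_2 = 50291.59590
Terminal value at year 2: TV = D_2×(1+g_2)/(r−g_2) = 53208.50846/0.037 = 1438067.79628
P_0 = D_1/(1+r)^1 + D_2/(1+r)^2 + TV/(1+r)^2
    = 38369.58904 + 41943.74254 + 1199364.31373 = 1279677.64532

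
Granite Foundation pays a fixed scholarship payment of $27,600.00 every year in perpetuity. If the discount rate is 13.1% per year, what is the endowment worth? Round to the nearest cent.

$210687.02

Level perpetuity: PV = C / r = $27,600.00 / 0.131 = $210,687.02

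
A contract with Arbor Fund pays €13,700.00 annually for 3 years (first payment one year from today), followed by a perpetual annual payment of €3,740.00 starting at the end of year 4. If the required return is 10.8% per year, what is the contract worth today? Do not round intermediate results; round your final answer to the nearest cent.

€59053.94

PV of 3-year annuity: €13,700.00 × [1 − (1+0.108)^−3] / 0.108 = 33595.69144
Perpetuity value at year 3: €3,740.00 / 0.108 = 34629.62963
PV of perpetuity: 34629.62963 / (1+0.108)^3 = 25458.25109
Total PV = 33595.69144 + 25458.25109 = 59053.94253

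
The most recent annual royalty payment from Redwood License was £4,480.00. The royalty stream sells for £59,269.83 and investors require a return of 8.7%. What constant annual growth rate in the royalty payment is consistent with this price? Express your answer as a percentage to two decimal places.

P = D₀(1+g)/(r−g) ⇒ P(r−g) = D₀(1+g) ⇒ g(P+D₀) = P·r − D₀
g = (P·r − D₀)/(P + D₀) = (£59,269.83×0.087 − £4,480.00) / (£59,269.83 + £4,480.00) = 0.010611

1.06%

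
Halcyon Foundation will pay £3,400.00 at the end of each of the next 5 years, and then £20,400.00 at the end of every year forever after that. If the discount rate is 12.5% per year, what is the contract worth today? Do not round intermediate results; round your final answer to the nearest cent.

PV of 5-year annuity: £3,400.00 × [1 − (1+0.125)^−5] / 0.125 = 12105.93236
Perpetuity value at year 5: £20,400.00 / 0.125 = 163200.00000
PV of perpetuity: 163200.00000 / (1+0.125)^5 = 90564.40583
Total PV = 12105.93236 + 90564.40583 = 102670.33819

£102670.34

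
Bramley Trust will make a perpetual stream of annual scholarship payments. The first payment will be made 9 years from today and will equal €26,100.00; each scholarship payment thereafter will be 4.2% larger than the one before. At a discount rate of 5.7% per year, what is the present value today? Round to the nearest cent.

€1116733.00

Value at end of year 8: C₁ / (r − g) = €26,100.00 / (0.057 − 0.042) = €1,740,000.0000
Discount to today: PV = €1,740,000.0000 / (1 + 0.057)^8 = €1,740,000.0000 / 1.558116 = €1,116,733.00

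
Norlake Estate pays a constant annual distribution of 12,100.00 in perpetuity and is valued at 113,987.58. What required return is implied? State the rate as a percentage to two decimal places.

10.62%

P = C/r ⇒ r = C/P = 12,100.00/113,987.58 = 0.106152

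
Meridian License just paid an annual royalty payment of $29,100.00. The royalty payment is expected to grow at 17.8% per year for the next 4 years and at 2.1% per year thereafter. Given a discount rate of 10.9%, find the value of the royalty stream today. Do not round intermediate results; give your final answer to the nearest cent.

$565491.84

D_1 = 34279.80000
D_2 = 40381.60440
D_3 = 47569.52998
D_4 = 56036.90632
Terminal value at year 4: TV = D_4×(1+g_2)/(r−g_2) = 57213.68135/0.088 = 650155.46992
P_0 = D_1/(1+r)^1 + D_2/(1+r)^2 + D_3/(1+r)^3 + D_4/(1+r)^4 + TV/(1+r)^4
    = 30910.55005 + 32833.74928 + 34876.60654 + 37046.56673 + 429824.37082 = 565491.84342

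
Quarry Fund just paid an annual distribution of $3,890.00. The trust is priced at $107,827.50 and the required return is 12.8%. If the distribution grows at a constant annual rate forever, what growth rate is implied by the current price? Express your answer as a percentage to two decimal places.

8.87%

P = D₀(1+g)/(r−g) ⇒ P(r−g) = D₀(1+g) ⇒ g(P+D₀) = P·r − D₀
g = (P·r − D₀)/(P + D₀) = ($107,827.50×0.128 − $3,890.00) / ($107,827.50 + $3,890.00) = 0.088723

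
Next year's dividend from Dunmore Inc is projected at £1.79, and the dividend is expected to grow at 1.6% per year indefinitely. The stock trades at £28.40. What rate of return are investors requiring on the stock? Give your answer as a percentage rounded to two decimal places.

7.90%

P = D₁/(r − g) ⇒ r = D₁/P + g = £1.7900/£28.40 + 0.016 = 0.063028 + 0.016 = 0.079028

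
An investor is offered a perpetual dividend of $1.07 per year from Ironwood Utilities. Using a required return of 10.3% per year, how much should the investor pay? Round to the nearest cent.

$10.39

Level perpetuity: PV = C / r = $1.07 / 0.103 = $10.39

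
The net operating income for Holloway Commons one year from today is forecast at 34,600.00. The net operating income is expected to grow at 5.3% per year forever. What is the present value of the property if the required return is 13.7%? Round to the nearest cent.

411904.76

Growing perpetuity: P = D₁ / (r − g) = 34,600.0000 / (0.137 − 0.053) = 411,904.76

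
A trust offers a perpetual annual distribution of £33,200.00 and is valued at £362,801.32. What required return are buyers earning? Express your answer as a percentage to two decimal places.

9.15%

P = C/r ⇒ r = C/P = £33,200.00/£362,801.32 = 0.091510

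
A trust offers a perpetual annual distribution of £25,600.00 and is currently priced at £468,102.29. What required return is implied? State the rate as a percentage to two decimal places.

P = C/r ⇒ r = C/P = £25,600.00/£468,102.29 = 0.054689

5.47%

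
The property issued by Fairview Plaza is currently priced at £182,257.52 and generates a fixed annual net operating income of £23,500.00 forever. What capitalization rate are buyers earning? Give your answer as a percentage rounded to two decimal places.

12.89%

P = C/r ⇒ r = C/P = £23,500.00/£182,257.52 = 0.128938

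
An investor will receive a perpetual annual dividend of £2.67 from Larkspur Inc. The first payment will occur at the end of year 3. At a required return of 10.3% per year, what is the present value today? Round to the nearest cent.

£21.31

Value at end of year 2: C / r = £2.67 / 0.103 = £25.9223
Discount to today: PV = £25.9223 / (1 + 0.103)^2 = £25.9223 / 1.216609 = £21.31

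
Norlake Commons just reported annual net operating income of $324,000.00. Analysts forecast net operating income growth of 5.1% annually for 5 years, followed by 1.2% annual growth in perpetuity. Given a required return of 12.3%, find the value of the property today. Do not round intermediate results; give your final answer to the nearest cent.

D_1 = 340524.00000
D_2 = 357890.72400
D_3 = 376143.15092
D_4 = 395326.45162
D_5 = 415488.10065
Terminal value at year 5: TV = D_5×(1+g_2)/(r−g_2) = 420473.95786/0.111 = 3788053.67443
P_0 = D_1/(1+r)^1 + D_2/(1+r)^2 + D_3/(1+r)^3 + D_4/(1+r)^4 + D_5/(1+r)^5 + TV/(1+r)^5
    = 303227.07035 + 283785.97590 + 265591.32740 + 248563.21024 + 232626.83345 + 2120886.08511 = 3454680.50245

$3454680.50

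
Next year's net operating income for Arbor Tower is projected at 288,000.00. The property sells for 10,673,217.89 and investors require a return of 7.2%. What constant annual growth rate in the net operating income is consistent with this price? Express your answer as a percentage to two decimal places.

P = D₁/(r−g) ⇒ g = r − D₁/P = 0.072 − 288,000.00/10,673,217.89 = 0.045017

4.50%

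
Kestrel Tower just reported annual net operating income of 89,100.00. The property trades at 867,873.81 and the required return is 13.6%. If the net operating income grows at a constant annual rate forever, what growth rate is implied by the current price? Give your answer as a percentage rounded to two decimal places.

3.02%

P = D₀(1+g)/(r−g) ⇒ P(r−g) = D₀(1+g) ⇒ g(P+D₀) = P·r − D₀
g = (P·r − D₀)/(P + D₀) = (867,873.81×0.136 − 89,100.00) / (867,873.81 + 89,100.00) = 0.030232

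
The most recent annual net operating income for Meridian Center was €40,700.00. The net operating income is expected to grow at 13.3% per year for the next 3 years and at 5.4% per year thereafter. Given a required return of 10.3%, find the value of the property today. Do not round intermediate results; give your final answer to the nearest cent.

€1077723.12

D_1 = 46113.10000
D_2 = 52246.14230
D_3 = 59194.87923
Terminal value at year 3: TV = D_3×(1+g_2)/(r−g_2) = 62391.40270/0.049 = 1273293.93274
P_0 = D_1/(1+r)^1 + D_2/(1+r)^2 + D_3/(1+r)^3 + TV/(1+r)^3
    = 41806.98096 + 42944.07020 + 44112.08661 + 948859.98552 = 1077723.12330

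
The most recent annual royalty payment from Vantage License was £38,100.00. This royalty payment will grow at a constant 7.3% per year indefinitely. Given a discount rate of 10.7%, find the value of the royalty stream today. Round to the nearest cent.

D₁ = D₀ × (1 + g) = £38,100.00 × 1.073 = £40,881.3000
Growing perpetuity: P = D₁ / (r − g) = £40,881.3000 / (0.107 − 0.073) = £1,202,391.18

£1202391.18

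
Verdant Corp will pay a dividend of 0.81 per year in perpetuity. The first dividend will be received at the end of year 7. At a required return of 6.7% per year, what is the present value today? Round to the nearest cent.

8.19

Value at end of year 6: C / r = 0.81 / 0.067 = 12.0896
Discount to today: PV = 12.0896 / (1 + 0.067)^6 = 12.0896 / 1.475661 = 8.19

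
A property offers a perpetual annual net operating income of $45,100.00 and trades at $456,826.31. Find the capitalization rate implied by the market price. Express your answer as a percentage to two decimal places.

9.87%

P = C/r ⇒ r = C/P = $45,100.00/$456,826.31 = 0.098725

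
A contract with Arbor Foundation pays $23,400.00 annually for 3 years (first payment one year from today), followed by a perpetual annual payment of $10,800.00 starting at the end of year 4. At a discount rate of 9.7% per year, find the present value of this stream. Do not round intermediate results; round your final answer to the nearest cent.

PV of 3-year annuity: $23,400.00 × [1 − (1+0.097)^−3] / 0.097 = 58501.06029
Perpetuity value at year 3: $10,800.00 / 0.097 = 111340.20619
PV of perpetuity: 111340.20619 / (1+0.097)^3 = 84339.71682
Total PV = 58501.06029 + 84339.71682 = 142840.77711

$142840.78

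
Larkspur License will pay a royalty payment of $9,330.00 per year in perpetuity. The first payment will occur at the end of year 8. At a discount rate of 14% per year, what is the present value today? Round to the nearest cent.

Value at end of year 7: C / r = $9,330.00 / 0.14 = $66,642.8571
Discount to today: PV = $66,642.8571 / (1 + 0.14)^7 = $66,642.8571 / 2.502269 = $26,632.97

$26632.97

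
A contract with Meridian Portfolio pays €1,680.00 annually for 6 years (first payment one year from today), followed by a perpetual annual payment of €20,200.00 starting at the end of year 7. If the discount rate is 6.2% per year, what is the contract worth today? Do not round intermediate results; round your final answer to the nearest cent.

€235307.07

PV of 6-year annuity: €1,680.00 × [1 − (1+0.062)^−6] / 0.062 = 8209.44753
Perpetuity value at year 6: €20,200.00 / 0.062 = 325806.45161
PV of perpetuity: 325806.45161 / (1+0.062)^6 = 227097.61826
Total PV = 8209.44753 + 227097.61826 = 235307.06579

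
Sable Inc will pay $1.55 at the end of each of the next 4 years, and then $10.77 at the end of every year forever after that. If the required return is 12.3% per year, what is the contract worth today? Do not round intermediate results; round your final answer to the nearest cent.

$59.73

PV of 4-year annuity: $1.55 × [1 − (1+0.123)^−4] / 0.123 = 4.67830
Perpetuity value at year 4: $10.77 / 0.123 = 87.56098
PV of perpetuity: 87.56098 / (1+0.123)^4 = 55.05434
Total PV = 4.67830 + 55.05434 = 59.73264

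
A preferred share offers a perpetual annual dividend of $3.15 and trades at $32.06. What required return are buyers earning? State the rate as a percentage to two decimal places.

9.83%

P = C/r ⇒ r = C/P = $3.15/$32.06 = 0.098253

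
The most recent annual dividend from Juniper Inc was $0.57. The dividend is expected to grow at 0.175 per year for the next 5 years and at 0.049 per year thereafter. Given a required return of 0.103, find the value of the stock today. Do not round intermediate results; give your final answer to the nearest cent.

$18.65

D_1 = 0.66975
D_2 = 0.78696
D_3 = 0.92467
D_4 = 1.08649
D_5 = 1.27663
Terminal value at year 5: TV = D_5×(1+g_2)/(r−g_2) = 1.33918/0.054 = 24.79967
P_0 = D_1/(1+r)^1 + D_2/(1+r)^2 + D_3/(1+r)^3 + D_4/(1+r)^4 + D_5/(1+r)^5 + TV/(1+r)^5
    = 0.60721 + 0.64684 + 0.68907 + 0.73405 + 0.78196 + 15.19037 = 18.64950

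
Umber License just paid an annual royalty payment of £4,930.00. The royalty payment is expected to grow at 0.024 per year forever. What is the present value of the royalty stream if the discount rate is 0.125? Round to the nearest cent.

D₁ = D₀ × (1 + g) = £4,930.00 × 1.024 = £5,048.3200
Growing perpetuity: P = D₁ / (r − g) = £5,048.3200 / (0.125 − 0.024) = £49,983.37

£49983.37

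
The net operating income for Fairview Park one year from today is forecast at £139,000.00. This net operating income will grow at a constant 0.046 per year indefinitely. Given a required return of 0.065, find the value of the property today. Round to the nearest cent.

Growing perpetuity: P = D₁ / (r − g) = £139,000.0000 / (0.065 − 0.046) = £7,315,789.47

£7315789.47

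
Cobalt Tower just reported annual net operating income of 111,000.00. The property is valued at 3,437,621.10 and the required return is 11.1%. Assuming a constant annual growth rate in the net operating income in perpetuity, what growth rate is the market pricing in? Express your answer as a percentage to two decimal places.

7.62%

P = D₀(1+g)/(r−g) ⇒ P(r−g) = D₀(1+g) ⇒ g(P+D₀) = P·r − D₀
g = (P·r − D₀)/(P + D₀) = (3,437,621.10×0.111 − 111,000.00) / (3,437,621.10 + 111,000.00) = 0.076248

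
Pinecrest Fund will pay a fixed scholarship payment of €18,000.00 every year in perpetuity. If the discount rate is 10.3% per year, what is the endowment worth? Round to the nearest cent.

€174757.28

Level perpetuity: PV = C / r = €18,000.00 / 0.103 = €174,757.28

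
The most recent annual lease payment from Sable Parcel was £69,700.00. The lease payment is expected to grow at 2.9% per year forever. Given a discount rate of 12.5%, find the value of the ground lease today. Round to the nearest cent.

D₁ = D₀ × (1 + g) = £69,700.00 × 1.029 = £71,721.3000
Growing perpetuity: P = D₁ / (r − g) = £71,721.3000 / (0.125 − 0.029) = £747,096.88

£747096.88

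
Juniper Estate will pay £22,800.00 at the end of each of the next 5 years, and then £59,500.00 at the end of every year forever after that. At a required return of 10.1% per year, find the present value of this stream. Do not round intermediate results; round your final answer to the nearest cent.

£450341.72

PV of 5-year annuity: £22,800.00 × [1 − (1+0.101)^−5] / 0.101 = 86209.59142
Perpetuity value at year 5: £59,500.00 / 0.101 = 589108.91089
PV of perpetuity: 589108.91089 / (1+0.101)^5 = 364132.12625
Total PV = 86209.59142 + 364132.12625 = 450341.71768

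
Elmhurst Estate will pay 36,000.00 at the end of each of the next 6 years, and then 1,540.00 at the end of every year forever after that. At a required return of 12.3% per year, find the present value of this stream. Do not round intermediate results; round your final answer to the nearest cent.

153003.76

PV of 6-year annuity: 36,000.00 × [1 − (1+0.123)^−6] / 0.123 = 146761.57251
Perpetuity value at year 6: 1,540.00 / 0.123 = 12520.32520
PV of perpetuity: 12520.32520 / (1+0.123)^6 = 6242.19127
Total PV = 146761.57251 + 6242.19127 = 153003.76378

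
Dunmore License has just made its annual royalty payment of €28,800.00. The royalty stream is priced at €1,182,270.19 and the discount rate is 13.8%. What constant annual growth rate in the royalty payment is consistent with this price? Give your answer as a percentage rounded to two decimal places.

11.09%

P = D₀(1+g)/(r−g) ⇒ P(r−g) = D₀(1+g) ⇒ g(P+D₀) = P·r − D₀
g = (P·r − D₀)/(P + D₀) = (€1,182,270.19×0.138 − €28,800.00) / (€1,182,270.19 + €28,800.00) = 0.110938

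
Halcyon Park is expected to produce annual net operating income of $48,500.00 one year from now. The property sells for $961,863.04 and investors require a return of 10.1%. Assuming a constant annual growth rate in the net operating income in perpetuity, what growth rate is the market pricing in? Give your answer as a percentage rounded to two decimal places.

5.06%

P = D₁/(r−g) ⇒ g = r − D₁/P = 0.101 − $48,500.00/$961,863.04 = 0.050577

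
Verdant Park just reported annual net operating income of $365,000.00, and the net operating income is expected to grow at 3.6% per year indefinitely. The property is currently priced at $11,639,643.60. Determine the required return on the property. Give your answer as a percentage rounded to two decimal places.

6.85%

D₁ = $365,000.00 × 1.036 = $378,140.0000
P = D₁/(r − g) ⇒ r = D₁/P + g = $378,140.0000/$11,639,643.60 + 0.036 = 0.032487 + 0.036 = 0.068487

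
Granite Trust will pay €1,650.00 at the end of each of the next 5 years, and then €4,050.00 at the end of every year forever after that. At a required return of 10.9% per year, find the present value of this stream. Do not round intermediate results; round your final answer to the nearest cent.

€28263.45

PV of 5-year annuity: €1,650.00 × [1 − (1+0.109)^−5] / 0.109 = 6113.60161
Perpetuity value at year 5: €4,050.00 / 0.109 = 37155.96330
PV of perpetuity: 37155.96330 / (1+0.109)^5 = 22149.85026
Total PV = 6113.60161 + 22149.85026 = 28263.45187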